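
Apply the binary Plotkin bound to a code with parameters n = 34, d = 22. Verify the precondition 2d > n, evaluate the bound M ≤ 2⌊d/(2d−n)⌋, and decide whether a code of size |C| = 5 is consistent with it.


Plotkin bound M ≤ 4; given |C| = 5 > bound (violated).

Check applicability: 2d = 44, n = 34.
2d − n = 10 > 0, so Plotkin applies.
Compute d/(2d−n) = 22/10 ≈ 2.2000.
⌊d/(2d−n)⌋ = 2.
Plotkin bound: M ≤ 2·2 = 4.
Given |C| = 5, check: VIOLATED.
This |C| is above the Plotkin bound, so no binary code with n = 34, d = 22 and 5 codewords exists.


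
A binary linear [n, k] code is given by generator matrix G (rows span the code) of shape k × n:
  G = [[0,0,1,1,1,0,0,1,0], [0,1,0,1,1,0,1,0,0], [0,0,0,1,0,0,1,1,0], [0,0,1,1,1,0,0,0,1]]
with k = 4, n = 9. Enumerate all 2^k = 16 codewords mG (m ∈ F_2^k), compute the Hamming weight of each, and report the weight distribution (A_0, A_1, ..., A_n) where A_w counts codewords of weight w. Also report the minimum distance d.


Weight distribution: A_0 = 1, A_2 = 1, A_3 = 6, A_4 = 5, A_5 = 2, A_6 = 1. Minimum distance d = 2.

Enumerate all 2^4 = 16 messages m ∈ F_2^4.
For each, compute codeword c = mG in F_2^9, then tally its weight.
  m = 0000 → c = 000000000, weight = 0.
  m = 1000 → c = 001110010, weight = 4.
  m = 0100 → c = 010110100, weight = 4.
  m = 1100 → c = 011000110, weight = 4.
  m = 0010 → c = 000100110, weight = 3.
  m = 1010 → c = 001010100, weight = 3.
  m = 0110 → c = 010010010, weight = 3.
  m = 1110 → c = 011100000, weight = 3.
  m = 0001 → c = 001110001, weight = 4.
  m = 1001 → c = 000000011, weight = 2.
  m = 0101 → c = 011000101, weight = 4.
  m = 1101 → c = 010110111, weight = 6.
  m = 0011 → c = 001010111, weight = 5.
  m = 1011 → c = 000100101, weight = 3.
  m = 0111 → c = 011100011, weight = 5.
  m = 1111 → c = 010010001, weight = 3.
Tally weights:
  weight 0: 1 codewords.
  weight 2: 1 codewords.
  weight 3: 6 codewords.
  weight 4: 5 codewords.
  weight 5: 2 codewords.
  weight 6: 1 codewords.
Minimum distance d = smallest w > 0 with A_w > 0 = 2.
Sanity: Σ A_w = 16 = 2^4 = 16 ✓.


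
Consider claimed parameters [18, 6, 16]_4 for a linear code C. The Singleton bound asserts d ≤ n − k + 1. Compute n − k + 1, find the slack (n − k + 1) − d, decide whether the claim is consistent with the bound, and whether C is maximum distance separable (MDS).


Singleton RHS = n − k + 1 = 13, slack = -3, bound violated (no such code; not MDS).

Singleton bound: d ≤ n − k + 1.
Here n = 18, k = 6, so n − k + 1 = 13.
Given d = 16, check d ≤ 13: NO.
Slack = (n − k + 1) − d = -3.
The slack is negative: d = 16 exceeds n − k + 1 = 13 by 3, so the Singleton bound is violated and no linear [18, 6, 16]_4 code can exist. In particular it is not MDS (MDS requires d = n − k + 1 exactly).
Description: the claimed parameters are [18, 6, 16]_4; such a code would be impossible (violates the Singleton bound).


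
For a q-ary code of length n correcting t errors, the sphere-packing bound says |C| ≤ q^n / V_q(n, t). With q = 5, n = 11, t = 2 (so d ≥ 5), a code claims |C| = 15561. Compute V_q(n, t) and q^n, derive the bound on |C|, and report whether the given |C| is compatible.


V_q(n, t) = 925, q^n = 48828125, Hamming bound = 52787, |C| = 15561 ≤ bound (satisfied).

Step 1: Compute V_q(n, t) = Σ_{j=0}^2 C(n, j) (q−1)^j.
  j = 0: C(11,0)·(4)^0 = 1·1 = 1.
  j = 1: C(11,1)·(4)^1 = 11·4 = 44.
  j = 2: C(11,2)·(4)^2 = 55·16 = 880.
  V_q(n, t) = 1 + 44 + 880 = 925.
Step 2: q^n = 5^11 = 48828125.
Step 3: Hamming bound ⌊q^n / V_q(n,t)⌋ = ⌊48828125/925⌋ = 52787.
Step 4: Compare |C| = 15561 to 52787: satisfied.
The claimed |C| lies below the Hamming bound.


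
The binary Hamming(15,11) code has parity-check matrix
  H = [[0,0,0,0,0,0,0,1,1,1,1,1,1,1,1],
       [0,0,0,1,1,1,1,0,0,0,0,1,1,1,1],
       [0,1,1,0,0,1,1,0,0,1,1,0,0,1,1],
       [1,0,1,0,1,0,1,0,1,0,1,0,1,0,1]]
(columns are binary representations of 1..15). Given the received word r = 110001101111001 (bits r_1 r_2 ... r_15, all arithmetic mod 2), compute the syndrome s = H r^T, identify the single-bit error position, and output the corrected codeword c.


s = (1, 0, 0, 1)^T, error position = 9, corrected codeword c = 110001100111001

Compute s = H r^T mod 2 one row at a time:
  s_1 = 0 + 1 + 1 + 1 + 1 + 0 + 0 + 1 = 5 ≡ 1 (mod 2).
  s_2 = 0 + 0 + 1 + 1 + 1 + 0 + 0 + 1 = 4 ≡ 0 (mod 2).
  s_3 = 1 + 0 + 1 + 1 + 1 + 1 + 0 + 1 = 6 ≡ 0 (mod 2).
  s_4 = 1 + 0 + 0 + 1 + 1 + 1 + 0 + 1 = 5 ≡ 1 (mod 2).
s = (1, 0, 0, 1)^T — this equals column 9 of H (binary 1001), so error is at position 9.
Correct: flip bit 9 of r = 110001101111001 to get c = 110001100111001.


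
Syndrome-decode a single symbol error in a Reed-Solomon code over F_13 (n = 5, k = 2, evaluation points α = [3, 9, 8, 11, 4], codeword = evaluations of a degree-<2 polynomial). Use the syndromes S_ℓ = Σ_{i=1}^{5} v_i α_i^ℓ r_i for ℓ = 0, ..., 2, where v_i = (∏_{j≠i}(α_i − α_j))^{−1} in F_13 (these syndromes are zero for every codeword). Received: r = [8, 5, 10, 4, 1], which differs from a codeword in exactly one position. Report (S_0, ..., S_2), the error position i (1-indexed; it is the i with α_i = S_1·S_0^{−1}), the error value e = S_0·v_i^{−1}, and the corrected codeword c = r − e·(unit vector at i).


S = (3, 11, 10), error at position 3, error magnitude e = 11, c = [8, 5, 12, 4, 1].

Step 1: column multipliers v_i = (∏_{j≠i}(α_i − α_j))^{−1} mod 13.
  i = 1 (α = 3): (3−9)(3−8)(3−11)(3−4) = (−6)·(−5)·(−8)·(−1) = 240 ≡ 6, so v_1 = 6^{−1} = 11 (mod 13).
  i = 2 (α = 9): (9−3)(9−8)(9−11)(9−4) = 6·1·(−2)·5 = −60 ≡ 5, so v_2 = 5^{−1} = 8 (mod 13).
  i = 3 (α = 8): (8−3)(8−9)(8−11)(8−4) = 5·(−1)·(−3)·4 = 60 ≡ 8, so v_3 = 8^{−1} = 5 (mod 13).
  i = 4 (α = 11): (11−3)(11−9)(11−8)(11−4) = 8·2·3·7 = 336 ≡ 11, so v_4 = 11^{−1} = 6 (mod 13).
  i = 5 (α = 4): (4−3)(4−9)(4−8)(4−11) = 1·(−5)·(−4)·(−7) = −140 ≡ 3, so v_5 = 3^{−1} = 9 (mod 13).
  v = [11, 8, 5, 6, 9].
Step 2: syndromes of r = [8, 5, 10, 4, 1] (all sums mod 13).
  S_0 = Σ v_i r_i = 11·8 + 8·5 + 5·10 + 6·4 + 9·1 = 211 ≡ 3.
  S_1 = Σ v_i α_i r_i = 11·3·8 + 8·9·5 + 5·8·10 + 6·11·4 + 9·4·1 = 1324 ≡ 11.
  α_i^2 mod 13 = [9, 3, 12, 4, 3].
  S_2 = Σ v_i α_i^2 r_i = 11·9·8 + 8·3·5 + 5·12·10 + 6·4·4 + 9·3·1 = 1635 ≡ 10.
  S = (3, 11, 10) ≠ 0, so r is not a codeword (an error is present).
Step 3: locate the error. For a single error e at position i, S_ℓ = v_i·e·α_i^ℓ, so α_err = S_1/S_0.
  S_0^{−1} = 3^{−1} = 9 (mod 13), so α_err = 11·9 = 99 ≡ 8 = α_3. Error position i = 3.
  Consistency check: S_2/S_1 = 10·6 = 60 ≡ 8 = α_err ✓ (single-error assumption holds).
Step 4: error magnitude e = S_0/v_3 = S_0·∏_{j≠3}(α_3 − α_j) = 3·8 = 24 ≡ 11 (mod 13).
Step 5: correct position 3: c_3 = r_3 − e = 10 − 11 ≡ 12 (mod 13). Hence c = [8, 5, 12, 4, 1].
  Check: interpolating c through the α_i gives m(x) = 3 + 6·x (degree < 2) with m(α_i) = c_i for every i, so c is indeed a codeword.


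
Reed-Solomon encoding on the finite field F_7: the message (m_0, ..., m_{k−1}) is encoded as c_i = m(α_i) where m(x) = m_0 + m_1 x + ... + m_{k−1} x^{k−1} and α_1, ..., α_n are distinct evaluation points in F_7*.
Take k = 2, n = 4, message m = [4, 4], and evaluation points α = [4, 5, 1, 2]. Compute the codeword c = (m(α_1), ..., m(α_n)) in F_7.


c = [6, 3, 1, 5]

Message polynomial: m(x) = 4 + 4·x (mod 7).
For each evaluation point α_i, compute m(α_i) mod 7:
  α_1 = 4: Horner steps 4 → 6, so m(4) = 6.
  α_2 = 5: Horner steps 4 → 3, so m(5) = 3.
  α_3 = 1: Horner steps 4 → 1, so m(1) = 1.
  α_4 = 2: Horner steps 4 → 5, so m(2) = 5.
Codeword c = [6, 3, 1, 5] ∈ F_7^4.


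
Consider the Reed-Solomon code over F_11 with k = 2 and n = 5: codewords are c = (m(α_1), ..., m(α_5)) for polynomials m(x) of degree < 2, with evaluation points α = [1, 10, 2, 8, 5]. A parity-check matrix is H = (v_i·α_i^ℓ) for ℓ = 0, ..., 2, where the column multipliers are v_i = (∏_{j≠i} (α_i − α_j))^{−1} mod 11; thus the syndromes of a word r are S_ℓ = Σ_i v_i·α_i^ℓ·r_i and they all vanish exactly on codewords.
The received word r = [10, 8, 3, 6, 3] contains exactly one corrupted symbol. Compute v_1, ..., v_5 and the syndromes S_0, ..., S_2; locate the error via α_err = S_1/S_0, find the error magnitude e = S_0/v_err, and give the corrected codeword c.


S = (8, 5, 10), error at position 3, error magnitude e = 3, c = [10, 8, 0, 6, 3].

Step 1: column multipliers v_i = (∏_{j≠i}(α_i − α_j))^{−1} mod 11.
  i = 1 (α = 1): (1−10)(1−2)(1−8)(1−5) = (−9)·(−1)·(−7)·(−4) = 252 ≡ 10, so v_1 = 10^{−1} = 10 (mod 11).
  i = 2 (α = 10): (10−1)(10−2)(10−8)(10−5) = 9·8·2·5 = 720 ≡ 5, so v_2 = 5^{−1} = 9 (mod 11).
  i = 3 (α = 2): (2−1)(2−10)(2−8)(2−5) = 1·(−8)·(−6)·(−3) = −144 ≡ 10, so v_3 = 10^{−1} = 10 (mod 11).
  i = 4 (α = 8): (8−1)(8−10)(8−2)(8−5) = 7·(−2)·6·3 = −252 ≡ 1, so v_4 = 1^{−1} = 1 (mod 11).
  i = 5 (α = 5): (5−1)(5−10)(5−2)(5−8) = 4·(−5)·3·(−3) = 180 ≡ 4, so v_5 = 4^{−1} = 3 (mod 11).
  v = [10, 9, 10, 1, 3].
Step 2: syndromes of r = [10, 8, 3, 6, 3] (all sums mod 11).
  S_0 = Σ v_i r_i = 10·10 + 9·8 + 10·3 + 1·6 + 3·3 = 217 ≡ 8.
  S_1 = Σ v_i α_i r_i = 10·1·10 + 9·10·8 + 10·2·3 + 1·8·6 + 3·5·3 = 973 ≡ 5.
  α_i^2 mod 11 = [1, 1, 4, 9, 3].
  S_2 = Σ v_i α_i^2 r_i = 10·1·10 + 9·1·8 + 10·4·3 + 1·9·6 + 3·3·3 = 373 ≡ 10.
  S = (8, 5, 10) ≠ 0, so r is not a codeword (an error is present).
Step 3: locate the error. For a single error e at position i, S_ℓ = v_i·e·α_i^ℓ, so α_err = S_1/S_0.
  S_0^{−1} = 8^{−1} = 7 (mod 11), so α_err = 5·7 = 35 ≡ 2 = α_3. Error position i = 3.
  Consistency check: S_2/S_1 = 10·9 = 90 ≡ 2 = α_err ✓ (single-error assumption holds).
Step 4: error magnitude e = S_0/v_3 = S_0·∏_{j≠3}(α_3 − α_j) = 8·10 = 80 ≡ 3 (mod 11).
Step 5: correct position 3: c_3 = r_3 − e = 3 − 3 ≡ 0 (mod 11). Hence c = [10, 8, 0, 6, 3].
  Check: interpolating c through the α_i gives m(x) = 9 + 1·x (degree < 2) with m(α_i) = c_i for every i, so c is indeed a codeword.


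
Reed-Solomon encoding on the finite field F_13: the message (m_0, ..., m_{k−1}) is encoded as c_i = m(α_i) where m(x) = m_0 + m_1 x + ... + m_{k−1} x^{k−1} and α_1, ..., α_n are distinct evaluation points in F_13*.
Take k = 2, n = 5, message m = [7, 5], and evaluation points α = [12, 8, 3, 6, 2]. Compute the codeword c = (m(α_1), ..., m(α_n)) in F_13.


c = [2, 8, 9, 11, 4]

Message polynomial: m(x) = 7 + 5·x (mod 13).
For each evaluation point α_i, compute m(α_i) mod 13:
  α_1 = 12: Horner steps 5 → 2, so m(12) = 2.
  α_2 = 8: Horner steps 5 → 8, so m(8) = 8.
  α_3 = 3: Horner steps 5 → 9, so m(3) = 9.
  α_4 = 6: Horner steps 5 → 11, so m(6) = 11.
  α_5 = 2: Horner steps 5 → 4, so m(2) = 4.
Codeword c = [2, 8, 9, 11, 4] ∈ F_13^5.


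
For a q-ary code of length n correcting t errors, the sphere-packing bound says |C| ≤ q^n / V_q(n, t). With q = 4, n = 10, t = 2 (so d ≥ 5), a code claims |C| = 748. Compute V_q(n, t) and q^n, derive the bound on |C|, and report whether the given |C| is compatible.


V_q(n, t) = 436, q^n = 1048576, Hamming bound = 2404, |C| = 748 ≤ bound (satisfied).

Step 1: Compute V_q(n, t) = Σ_{j=0}^2 C(n, j) (q−1)^j.
  j = 0: C(10,0)·(3)^0 = 1·1 = 1.
  j = 1: C(10,1)·(3)^1 = 10·3 = 30.
  j = 2: C(10,2)·(3)^2 = 45·9 = 405.
  V_q(n, t) = 1 + 30 + 405 = 436.
Step 2: q^n = 4^10 = 1048576.
Step 3: Hamming bound ⌊q^n / V_q(n,t)⌋ = ⌊1048576/436⌋ = 2404.
Step 4: Compare |C| = 748 to 2404: satisfied.
The claimed |C| lies below the Hamming bound.


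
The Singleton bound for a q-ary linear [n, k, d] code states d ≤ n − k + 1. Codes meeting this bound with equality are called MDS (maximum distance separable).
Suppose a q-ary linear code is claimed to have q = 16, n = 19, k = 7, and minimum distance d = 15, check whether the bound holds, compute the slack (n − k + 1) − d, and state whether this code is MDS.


Singleton RHS = n − k + 1 = 13, slack = -2, bound violated (no such code; not MDS).

Singleton bound: d ≤ n − k + 1.
Here n = 19, k = 7, so n − k + 1 = 13.
Given d = 15, check d ≤ 13: NO.
Slack = (n − k + 1) − d = -2.
The slack is negative: d = 15 exceeds n − k + 1 = 13 by 2, so the Singleton bound is violated and no linear [19, 7, 15]_16 code can exist. In particular it is not MDS (MDS requires d = n − k + 1 exactly).
Description: the claimed parameters are [19, 7, 15]_16; such a code would be impossible (violates the Singleton bound).


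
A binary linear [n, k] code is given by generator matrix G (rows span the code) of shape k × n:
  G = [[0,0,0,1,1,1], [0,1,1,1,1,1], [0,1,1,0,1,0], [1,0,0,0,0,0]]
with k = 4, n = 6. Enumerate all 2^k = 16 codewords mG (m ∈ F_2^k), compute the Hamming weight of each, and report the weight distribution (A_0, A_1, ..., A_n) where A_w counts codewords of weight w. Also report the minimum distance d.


Weight distribution: A_0 = 1, A_1 = 2, A_2 = 3, A_3 = 4, A_4 = 3, A_5 = 2, A_6 = 1. Minimum distance d = 1.

Enumerate all 2^4 = 16 messages m ∈ F_2^4.
For each, compute codeword c = mG in F_2^6, then tally its weight.
  m = 0000 → c = 000000, weight = 0.
  m = 1000 → c = 000111, weight = 3.
  m = 0100 → c = 011111, weight = 5.
  m = 1100 → c = 011000, weight = 2.
  m = 0010 → c = 011010, weight = 3.
  m = 1010 → c = 011101, weight = 4.
  m = 0110 → c = 000101, weight = 2.
  m = 1110 → c = 000010, weight = 1.
  m = 0001 → c = 100000, weight = 1.
  m = 1001 → c = 100111, weight = 4.
  m = 0101 → c = 111111, weight = 6.
  m = 1101 → c = 111000, weight = 3.
  m = 0011 → c = 111010, weight = 4.
  m = 1011 → c = 111101, weight = 5.
  m = 0111 → c = 100101, weight = 3.
  m = 1111 → c = 100010, weight = 2.
Tally weights:
  weight 0: 1 codewords.
  weight 1: 2 codewords.
  weight 2: 3 codewords.
  weight 3: 4 codewords.
  weight 4: 3 codewords.
  weight 5: 2 codewords.
  weight 6: 1 codewords.
Minimum distance d = smallest w > 0 with A_w > 0 = 1.
Sanity: Σ A_w = 16 = 2^4 = 16 ✓.


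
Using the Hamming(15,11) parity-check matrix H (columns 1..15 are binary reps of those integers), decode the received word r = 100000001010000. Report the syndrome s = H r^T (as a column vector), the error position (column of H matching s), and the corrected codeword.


s = (0, 0, 1, 1)^T, error position = 3, corrected codeword c = 101000001010000

Compute s = H r^T mod 2 one row at a time:
  s_1 = 0 + 1 + 0 + 1 + 0 + 0 + 0 + 0 = 2 ≡ 0 (mod 2).
  s_2 = 0 + 0 + 0 + 0 + 0 + 0 + 0 + 0 = 0 ≡ 0 (mod 2).
  s_3 = 0 + 0 + 0 + 0 + 0 + 1 + 0 + 0 = 1 ≡ 1 (mod 2).
  s_4 = 1 + 0 + 0 + 0 + 1 + 1 + 0 + 0 = 3 ≡ 1 (mod 2).
s = (0, 0, 1, 1)^T — this equals column 3 of H (binary 0011), so error is at position 3.
Correct: flip bit 3 of r = 100000001010000 to get c = 101000001010000.


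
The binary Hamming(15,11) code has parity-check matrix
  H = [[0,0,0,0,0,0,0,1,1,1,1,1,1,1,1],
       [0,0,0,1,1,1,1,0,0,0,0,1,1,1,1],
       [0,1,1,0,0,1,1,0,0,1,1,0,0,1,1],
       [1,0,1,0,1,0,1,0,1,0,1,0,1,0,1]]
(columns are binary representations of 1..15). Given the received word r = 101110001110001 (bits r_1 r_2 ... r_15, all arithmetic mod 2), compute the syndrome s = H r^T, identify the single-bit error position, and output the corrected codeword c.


s = (0, 1, 0, 0)^T, error position = 4, corrected codeword c = 101010001110001

Compute s = H r^T mod 2 one row at a time:
  s_1 = 0 + 1 + 1 + 1 + 0 + 0 + 0 + 1 = 4 ≡ 0 (mod 2).
  s_2 = 1 + 1 + 0 + 0 + 0 + 0 + 0 + 1 = 3 ≡ 1 (mod 2).
  s_3 = 0 + 1 + 0 + 0 + 1 + 1 + 0 + 1 = 4 ≡ 0 (mod 2).
  s_4 = 1 + 1 + 1 + 0 + 1 + 1 + 0 + 1 = 6 ≡ 0 (mod 2).
s = (0, 1, 0, 0)^T — this equals column 4 of H (binary 0100), so error is at position 4.
Correct: flip bit 4 of r = 101110001110001 to get c = 101010001110001.


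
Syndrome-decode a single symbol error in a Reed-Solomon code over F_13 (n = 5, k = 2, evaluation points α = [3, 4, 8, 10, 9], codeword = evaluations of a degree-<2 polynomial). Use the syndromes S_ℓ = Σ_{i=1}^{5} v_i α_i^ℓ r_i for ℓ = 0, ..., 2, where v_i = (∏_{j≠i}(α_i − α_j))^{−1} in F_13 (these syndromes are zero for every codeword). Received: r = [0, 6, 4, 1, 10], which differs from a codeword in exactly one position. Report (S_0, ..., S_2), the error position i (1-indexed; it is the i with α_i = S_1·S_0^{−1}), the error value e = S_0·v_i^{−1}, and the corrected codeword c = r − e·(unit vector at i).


S = (4, 1, 10), error at position 4, error magnitude e = 11, c = [0, 6, 4, 3, 10].

Step 1: column multipliers v_i = (∏_{j≠i}(α_i − α_j))^{−1} mod 13.
  i = 1 (α = 3): (3−4)(3−8)(3−10)(3−9) = (−1)·(−5)·(−7)·(−6) = 210 ≡ 2, so v_1 = 2^{−1} = 7 (mod 13).
  i = 2 (α = 4): (4−3)(4−8)(4−10)(4−9) = 1·(−4)·(−6)·(−5) = −120 ≡ 10, so v_2 = 10^{−1} = 4 (mod 13).
  i = 3 (α = 8): (8−3)(8−4)(8−10)(8−9) = 5·4·(−2)·(−1) = 40 ≡ 1, so v_3 = 1^{−1} = 1 (mod 13).
  i = 4 (α = 10): (10−3)(10−4)(10−8)(10−9) = 7·6·2·1 = 84 ≡ 6, so v_4 = 6^{−1} = 11 (mod 13).
  i = 5 (α = 9): (9−3)(9−4)(9−8)(9−10) = 6·5·1·(−1) = −30 ≡ 9, so v_5 = 9^{−1} = 3 (mod 13).
  v = [7, 4, 1, 11, 3].
Step 2: syndromes of r = [0, 6, 4, 1, 10] (all sums mod 13).
  S_0 = Σ v_i r_i = 7·0 + 4·6 + 1·4 + 11·1 + 3·10 = 69 ≡ 4.
  S_1 = Σ v_i α_i r_i = 7·3·0 + 4·4·6 + 1·8·4 + 11·10·1 + 3·9·10 = 508 ≡ 1.
  α_i^2 mod 13 = [9, 3, 12, 9, 3].
  S_2 = Σ v_i α_i^2 r_i = 7·9·0 + 4·3·6 + 1·12·4 + 11·9·1 + 3·3·10 = 309 ≡ 10.
  S = (4, 1, 10) ≠ 0, so r is not a codeword (an error is present).
Step 3: locate the error. For a single error e at position i, S_ℓ = v_i·e·α_i^ℓ, so α_err = S_1/S_0.
  S_0^{−1} = 4^{−1} = 10 (mod 13), so α_err = 1·10 = 10 ≡ 10 = α_4. Error position i = 4.
  Consistency check: S_2/S_1 = 10·1 = 10 ≡ 10 = α_err ✓ (single-error assumption holds).
Step 4: error magnitude e = S_0/v_4 = S_0·∏_{j≠4}(α_4 − α_j) = 4·6 = 24 ≡ 11 (mod 13).
Step 5: correct position 4: c_4 = r_4 − e = 1 − 11 ≡ 3 (mod 13). Hence c = [0, 6, 4, 3, 10].
  Check: interpolating c through the α_i gives m(x) = 8 + 6·x (degree < 2) with m(α_i) = c_i for every i, so c is indeed a codeword.


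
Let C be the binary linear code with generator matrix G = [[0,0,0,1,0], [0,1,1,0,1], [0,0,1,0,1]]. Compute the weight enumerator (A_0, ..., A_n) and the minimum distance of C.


Weight distribution: A_0 = 1, A_1 = 2, A_2 = 2, A_3 = 2, A_4 = 1. Minimum distance d = 1.

Enumerate all 2^3 = 8 messages m ∈ F_2^3.
For each, compute codeword c = mG in F_2^5, then tally its weight.
  m = 000 → c = 00000, weight = 0.
  m = 100 → c = 00010, weight = 1.
  m = 010 → c = 01101, weight = 3.
  m = 110 → c = 01111, weight = 4.
  m = 001 → c = 00101, weight = 2.
  m = 101 → c = 00111, weight = 3.
  m = 011 → c = 01000, weight = 1.
  m = 111 → c = 01010, weight = 2.
Tally weights:
  weight 0: 1 codewords.
  weight 1: 2 codewords.
  weight 2: 2 codewords.
  weight 3: 2 codewords.
  weight 4: 1 codewords.
Minimum distance d = smallest w > 0 with A_w > 0 = 1.
Sanity: Σ A_w = 8 = 2^3 = 8 ✓.


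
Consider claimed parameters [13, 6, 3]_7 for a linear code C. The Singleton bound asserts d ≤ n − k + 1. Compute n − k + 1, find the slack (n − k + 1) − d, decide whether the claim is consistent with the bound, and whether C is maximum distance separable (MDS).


Singleton RHS = n − k + 1 = 8, slack = 5, bound satisfied, not MDS.

Singleton bound: d ≤ n − k + 1.
Here n = 13, k = 6, so n − k + 1 = 8.
Given d = 3, check d ≤ 8: YES.
Slack = (n − k + 1) − d = 5.
The code is NOT MDS (slack = 5 > 0).
Description: the claimed parameters are [13, 6, 3]_7; such a code would be non-MDS.


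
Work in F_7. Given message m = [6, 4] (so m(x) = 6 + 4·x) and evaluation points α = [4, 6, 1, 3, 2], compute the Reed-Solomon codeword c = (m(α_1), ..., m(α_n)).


c = [1, 2, 3, 4, 0]

Message polynomial: m(x) = 6 + 4·x (mod 7).
For each evaluation point α_i, compute m(α_i) mod 7:
  α_1 = 4: Horner steps 4 → 1, so m(4) = 1.
  α_2 = 6: Horner steps 4 → 2, so m(6) = 2.
  α_3 = 1: Horner steps 4 → 3, so m(1) = 3.
  α_4 = 3: Horner steps 4 → 4, so m(3) = 4.
  α_5 = 2: Horner steps 4 → 0, so m(2) = 0.
Codeword c = [1, 2, 3, 4, 0] ∈ F_7^5.


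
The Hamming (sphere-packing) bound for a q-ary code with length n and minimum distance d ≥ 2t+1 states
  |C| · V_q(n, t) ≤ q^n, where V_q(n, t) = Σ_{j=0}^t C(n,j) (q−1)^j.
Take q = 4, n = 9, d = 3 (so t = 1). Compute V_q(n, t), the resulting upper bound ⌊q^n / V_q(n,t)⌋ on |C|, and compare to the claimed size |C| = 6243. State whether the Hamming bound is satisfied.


V_q(n, t) = 28, q^n = 262144, Hamming bound = 9362, |C| = 6243 ≤ bound (satisfied).

Step 1: Compute V_q(n, t) = Σ_{j=0}^1 C(n, j) (q−1)^j.
  j = 0: C(9,0)·(3)^0 = 1·1 = 1.
  j = 1: C(9,1)·(3)^1 = 9·3 = 27.
  V_q(n, t) = 1 + 27 = 28.
Step 2: q^n = 4^9 = 262144.
Step 3: Hamming bound ⌊q^n / V_q(n,t)⌋ = ⌊262144/28⌋ = 9362.
Step 4: Compare |C| = 6243 to 9362: satisfied.
The claimed |C| lies below the Hamming bound.


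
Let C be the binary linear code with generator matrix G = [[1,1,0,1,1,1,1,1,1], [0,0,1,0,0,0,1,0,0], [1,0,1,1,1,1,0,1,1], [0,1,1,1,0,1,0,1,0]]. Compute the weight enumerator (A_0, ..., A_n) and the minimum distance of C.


Weight distribution: A_0 = 1, A_1 = 1, A_2 = 1, A_3 = 2, A_4 = 3, A_5 = 3, A_6 = 1, A_7 = 2, A_8 = 2. Minimum distance d = 1.

Enumerate all 2^4 = 16 messages m ∈ F_2^4.
For each, compute codeword c = mG in F_2^9, then tally its weight.
  m = 0000 → c = 000000000, weight = 0.
  m = 1000 → c = 110111111, weight = 8.
  m = 0100 → c = 001000100, weight = 2.
  m = 1100 → c = 111111011, weight = 8.
  m = 0010 → c = 101111011, weight = 7.
  m = 1010 → c = 011000100, weight = 3.
  m = 0110 → c = 100111111, weight = 7.
  m = 1110 → c = 010000000, weight = 1.
  m = 0001 → c = 011101010, weight = 5.
  m = 1001 → c = 101010101, weight = 5.
  m = 0101 → c = 010101110, weight = 5.
  m = 1101 → c = 100010001, weight = 3.
  m = 0011 → c = 110010001, weight = 4.
  m = 1011 → c = 000101110, weight = 4.
  m = 0111 → c = 111010101, weight = 6.
  m = 1111 → c = 001101010, weight = 4.
Tally weights:
  weight 0: 1 codewords.
  weight 1: 1 codewords.
  weight 2: 1 codewords.
  weight 3: 2 codewords.
  weight 4: 3 codewords.
  weight 5: 3 codewords.
  weight 6: 1 codewords.
  weight 7: 2 codewords.
  weight 8: 2 codewords.
Minimum distance d = smallest w > 0 with A_w > 0 = 1.
Sanity: Σ A_w = 16 = 2^4 = 16 ✓.


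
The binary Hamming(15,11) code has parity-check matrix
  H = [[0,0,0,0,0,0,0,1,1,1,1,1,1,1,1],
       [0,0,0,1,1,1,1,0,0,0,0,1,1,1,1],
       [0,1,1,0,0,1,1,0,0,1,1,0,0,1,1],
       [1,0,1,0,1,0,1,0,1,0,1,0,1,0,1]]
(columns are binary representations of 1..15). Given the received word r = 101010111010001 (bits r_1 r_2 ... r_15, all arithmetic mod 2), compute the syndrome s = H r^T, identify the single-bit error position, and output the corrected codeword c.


s = (0, 1, 0, 1)^T, error position = 5, corrected codeword c = 101000111010001

Compute s = H r^T mod 2 one row at a time:
  s_1 = 1 + 1 + 0 + 1 + 0 + 0 + 0 + 1 = 4 ≡ 0 (mod 2).
  s_2 = 0 + 1 + 0 + 1 + 0 + 0 + 0 + 1 = 3 ≡ 1 (mod 2).
  s_3 = 0 + 1 + 0 + 1 + 0 + 1 + 0 + 1 = 4 ≡ 0 (mod 2).
  s_4 = 1 + 1 + 1 + 1 + 1 + 1 + 0 + 1 = 7 ≡ 1 (mod 2).
s = (0, 1, 0, 1)^T — this equals column 5 of H (binary 0101), so error is at position 5.
Correct: flip bit 5 of r = 101010111010001 to get c = 101000111010001.


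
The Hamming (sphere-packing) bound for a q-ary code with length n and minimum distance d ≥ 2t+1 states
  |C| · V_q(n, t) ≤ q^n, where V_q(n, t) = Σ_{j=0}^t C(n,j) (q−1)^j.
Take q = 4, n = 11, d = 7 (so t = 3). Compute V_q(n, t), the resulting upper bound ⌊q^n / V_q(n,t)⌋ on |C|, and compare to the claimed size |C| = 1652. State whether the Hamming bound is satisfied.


V_q(n, t) = 4984, q^n = 4194304, Hamming bound = 841, |C| = 1652 > bound (violated).

Step 1: Compute V_q(n, t) = Σ_{j=0}^3 C(n, j) (q−1)^j.
  j = 0: C(11,0)·(3)^0 = 1·1 = 1.
  j = 1: C(11,1)·(3)^1 = 11·3 = 33.
  j = 2: C(11,2)·(3)^2 = 55·9 = 495.
  j = 3: C(11,3)·(3)^3 = 165·27 = 4455.
  V_q(n, t) = 1 + 33 + 495 + 4455 = 4984.
Step 2: q^n = 4^11 = 4194304.
Step 3: Hamming bound ⌊q^n / V_q(n,t)⌋ = ⌊4194304/4984⌋ = 841.
Step 4: Compare |C| = 1652 to 841: violated.
The claimed |C| lies above the Hamming bound, so no 4-ary code of length 11 with d ≥ 7 can have 1652 codewords.


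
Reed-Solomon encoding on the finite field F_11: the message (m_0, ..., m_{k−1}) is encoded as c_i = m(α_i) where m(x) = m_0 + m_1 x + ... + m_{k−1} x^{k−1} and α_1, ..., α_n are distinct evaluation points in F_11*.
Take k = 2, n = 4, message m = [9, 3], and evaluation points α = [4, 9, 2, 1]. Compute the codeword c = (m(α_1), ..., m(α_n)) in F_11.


c = [10, 3, 4, 1]

Message polynomial: m(x) = 9 + 3·x (mod 11).
For each evaluation point α_i, compute m(α_i) mod 11:
  α_1 = 4: Horner steps 3 → 10, so m(4) = 10.
  α_2 = 9: Horner steps 3 → 3, so m(9) = 3.
  α_3 = 2: Horner steps 3 → 4, so m(2) = 4.
  α_4 = 1: Horner steps 3 → 1, so m(1) = 1.
Codeword c = [10, 3, 4, 1] ∈ F_11^4.


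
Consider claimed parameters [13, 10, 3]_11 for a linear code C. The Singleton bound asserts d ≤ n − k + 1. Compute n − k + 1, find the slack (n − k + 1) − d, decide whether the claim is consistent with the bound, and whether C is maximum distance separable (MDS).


Singleton RHS = n − k + 1 = 4, slack = 1, bound satisfied, not MDS.

Singleton bound: d ≤ n − k + 1.
Here n = 13, k = 10, so n − k + 1 = 4.
Given d = 3, check d ≤ 4: YES.
Slack = (n − k + 1) − d = 1.
The code is NOT MDS (slack = 1 > 0).
Description: the claimed parameters are [13, 10, 3]_11; such a code would be non-MDS.


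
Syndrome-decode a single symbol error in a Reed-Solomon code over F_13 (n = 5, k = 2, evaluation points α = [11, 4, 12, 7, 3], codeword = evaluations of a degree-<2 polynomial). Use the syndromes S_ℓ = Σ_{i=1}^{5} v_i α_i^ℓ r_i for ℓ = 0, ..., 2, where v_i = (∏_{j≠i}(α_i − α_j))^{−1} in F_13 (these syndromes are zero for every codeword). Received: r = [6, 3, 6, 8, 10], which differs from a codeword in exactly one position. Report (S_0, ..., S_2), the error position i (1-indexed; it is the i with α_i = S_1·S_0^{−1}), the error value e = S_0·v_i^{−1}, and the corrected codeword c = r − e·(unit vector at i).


S = (8, 5, 8), error at position 3, error magnitude e = 7, c = [6, 3, 12, 8, 10].

Step 1: column multipliers v_i = (∏_{j≠i}(α_i − α_j))^{−1} mod 13.
  i = 1 (α = 11): (11−4)(11−12)(11−7)(11−3) = 7·(−1)·4·8 = −224 ≡ 10, so v_1 = 10^{−1} = 4 (mod 13).
  i = 2 (α = 4): (4−11)(4−12)(4−7)(4−3) = (−7)·(−8)·(−3)·1 = −168 ≡ 1, so v_2 = 1^{−1} = 1 (mod 13).
  i = 3 (α = 12): (12−11)(12−4)(12−7)(12−3) = 1·8·5·9 = 360 ≡ 9, so v_3 = 9^{−1} = 3 (mod 13).
  i = 4 (α = 7): (7−11)(7−4)(7−12)(7−3) = (−4)·3·(−5)·4 = 240 ≡ 6, so v_4 = 6^{−1} = 11 (mod 13).
  i = 5 (α = 3): (3−11)(3−4)(3−12)(3−7) = (−8)·(−1)·(−9)·(−4) = 288 ≡ 2, so v_5 = 2^{−1} = 7 (mod 13).
  v = [4, 1, 3, 11, 7].
Step 2: syndromes of r = [6, 3, 6, 8, 10] (all sums mod 13).
  S_0 = Σ v_i r_i = 4·6 + 1·3 + 3·6 + 11·8 + 7·10 = 203 ≡ 8.
  S_1 = Σ v_i α_i r_i = 4·11·6 + 1·4·3 + 3·12·6 + 11·7·8 + 7·3·10 = 1318 ≡ 5.
  α_i^2 mod 13 = [4, 3, 1, 10, 9].
  S_2 = Σ v_i α_i^2 r_i = 4·4·6 + 1·3·3 + 3·1·6 + 11·10·8 + 7·9·10 = 1633 ≡ 8.
  S = (8, 5, 8) ≠ 0, so r is not a codeword (an error is present).
Step 3: locate the error. For a single error e at position i, S_ℓ = v_i·e·α_i^ℓ, so α_err = S_1/S_0.
  S_0^{−1} = 8^{−1} = 5 (mod 13), so α_err = 5·5 = 25 ≡ 12 = α_3. Error position i = 3.
  Consistency check: S_2/S_1 = 8·8 = 64 ≡ 12 = α_err ✓ (single-error assumption holds).
Step 4: error magnitude e = S_0/v_3 = S_0·∏_{j≠3}(α_3 − α_j) = 8·9 = 72 ≡ 7 (mod 13).
Step 5: correct position 3: c_3 = r_3 − e = 6 − 7 ≡ 12 (mod 13). Hence c = [6, 3, 12, 8, 10].
  Check: interpolating c through the α_i gives m(x) = 5 + 6·x (degree < 2) with m(α_i) = c_i for every i, so c is indeed a codeword.


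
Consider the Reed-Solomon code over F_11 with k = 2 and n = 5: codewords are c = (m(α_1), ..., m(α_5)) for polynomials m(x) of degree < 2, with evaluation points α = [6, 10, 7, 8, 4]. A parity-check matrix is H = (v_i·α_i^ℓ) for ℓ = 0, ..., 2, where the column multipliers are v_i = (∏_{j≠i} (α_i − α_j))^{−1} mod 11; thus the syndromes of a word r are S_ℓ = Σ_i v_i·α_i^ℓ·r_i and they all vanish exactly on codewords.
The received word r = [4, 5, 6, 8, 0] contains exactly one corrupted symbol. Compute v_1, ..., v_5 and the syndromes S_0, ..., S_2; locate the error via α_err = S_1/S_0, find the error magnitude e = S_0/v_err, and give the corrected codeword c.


S = (4, 7, 4), error at position 2, error magnitude e = 4, c = [4, 1, 6, 8, 0].

Step 1: column multipliers v_i = (∏_{j≠i}(α_i − α_j))^{−1} mod 11.
  i = 1 (α = 6): (6−10)(6−7)(6−8)(6−4) = (−4)·(−1)·(−2)·2 = −16 ≡ 6, so v_1 = 6^{−1} = 2 (mod 11).
  i = 2 (α = 10): (10−6)(10−7)(10−8)(10−4) = 4·3·2·6 = 144 ≡ 1, so v_2 = 1^{−1} = 1 (mod 11).
  i = 3 (α = 7): (7−6)(7−10)(7−8)(7−4) = 1·(−3)·(−1)·3 = 9 ≡ 9, so v_3 = 9^{−1} = 5 (mod 11).
  i = 4 (α = 8): (8−6)(8−10)(8−7)(8−4) = 2·(−2)·1·4 = −16 ≡ 6, so v_4 = 6^{−1} = 2 (mod 11).
  i = 5 (α = 4): (4−6)(4−10)(4−7)(4−8) = (−2)·(−6)·(−3)·(−4) = 144 ≡ 1, so v_5 = 1^{−1} = 1 (mod 11).
  v = [2, 1, 5, 2, 1].
Step 2: syndromes of r = [4, 5, 6, 8, 0] (all sums mod 11).
  S_0 = Σ v_i r_i = 2·4 + 1·5 + 5·6 + 2·8 + 1·0 = 59 ≡ 4.
  S_1 = Σ v_i α_i r_i = 2·6·4 + 1·10·5 + 5·7·6 + 2·8·8 + 1·4·0 = 436 ≡ 7.
  α_i^2 mod 11 = [3, 1, 5, 9, 5].
  S_2 = Σ v_i α_i^2 r_i = 2·3·4 + 1·1·5 + 5·5·6 + 2·9·8 + 1·5·0 = 323 ≡ 4.
  S = (4, 7, 4) ≠ 0, so r is not a codeword (an error is present).
Step 3: locate the error. For a single error e at position i, S_ℓ = v_i·e·α_i^ℓ, so α_err = S_1/S_0.
  S_0^{−1} = 4^{−1} = 3 (mod 11), so α_err = 7·3 = 21 ≡ 10 = α_2. Error position i = 2.
  Consistency check: S_2/S_1 = 4·8 = 32 ≡ 10 = α_err ✓ (single-error assumption holds).
Step 4: error magnitude e = S_0/v_2 = S_0·∏_{j≠2}(α_2 − α_j) = 4·1 = 4 ≡ 4 (mod 11).
Step 5: correct position 2: c_2 = r_2 − e = 5 − 4 ≡ 1 (mod 11). Hence c = [4, 1, 6, 8, 0].
  Check: interpolating c through the α_i gives m(x) = 3 + 2·x (degree < 2) with m(α_i) = c_i for every i, so c is indeed a codeword.


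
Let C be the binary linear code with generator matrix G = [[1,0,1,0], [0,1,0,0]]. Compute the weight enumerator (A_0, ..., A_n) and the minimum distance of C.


Weight distribution: A_0 = 1, A_1 = 1, A_2 = 1, A_3 = 1. Minimum distance d = 1.

Enumerate all 2^2 = 4 messages m ∈ F_2^2.
For each, compute codeword c = mG in F_2^4, then tally its weight.
  m = 00 → c = 0000, weight = 0.
  m = 10 → c = 1010, weight = 2.
  m = 01 → c = 0100, weight = 1.
  m = 11 → c = 1110, weight = 3.
Tally weights:
  weight 0: 1 codewords.
  weight 1: 1 codewords.
  weight 2: 1 codewords.
  weight 3: 1 codewords.
Minimum distance d = smallest w > 0 with A_w > 0 = 1.
Sanity: Σ A_w = 4 = 2^2 = 4 ✓.


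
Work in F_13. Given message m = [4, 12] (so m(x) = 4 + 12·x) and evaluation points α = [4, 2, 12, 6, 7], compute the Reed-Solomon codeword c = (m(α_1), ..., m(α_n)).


c = [0, 2, 5, 11, 10]

Message polynomial: m(x) = 4 + 12·x (mod 13).
For each evaluation point α_i, compute m(α_i) mod 13:
  α_1 = 4: Horner steps 12 → 0, so m(4) = 0.
  α_2 = 2: Horner steps 12 → 2, so m(2) = 2.
  α_3 = 12: Horner steps 12 → 5, so m(12) = 5.
  α_4 = 6: Horner steps 12 → 11, so m(6) = 11.
  α_5 = 7: Horner steps 12 → 10, so m(7) = 10.
Codeword c = [0, 2, 5, 11, 10] ∈ F_13^5.


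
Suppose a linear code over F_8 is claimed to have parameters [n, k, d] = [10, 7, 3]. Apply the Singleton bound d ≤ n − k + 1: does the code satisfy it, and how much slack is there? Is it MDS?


Singleton RHS = n − k + 1 = 4, slack = 1, bound satisfied, not MDS.

Singleton bound: d ≤ n − k + 1.
Here n = 10, k = 7, so n − k + 1 = 4.
Given d = 3, check d ≤ 4: YES.
Slack = (n − k + 1) − d = 1.
The code is NOT MDS (slack = 1 > 0).
Description: the claimed parameters are [10, 7, 3]_8; such a code would be non-MDS.


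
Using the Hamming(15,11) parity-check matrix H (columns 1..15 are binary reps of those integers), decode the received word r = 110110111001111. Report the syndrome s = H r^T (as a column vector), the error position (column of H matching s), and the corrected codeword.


s = (0, 1, 0, 0)^T, error position = 4, corrected codeword c = 110010111001111

Compute s = H r^T mod 2 one row at a time:
  s_1 = 1 + 1 + 0 + 0 + 1 + 1 + 1 + 1 = 6 ≡ 0 (mod 2).
  s_2 = 1 + 1 + 0 + 1 + 1 + 1 + 1 + 1 = 7 ≡ 1 (mod 2).
  s_3 = 1 + 0 + 0 + 1 + 0 + 0 + 1 + 1 = 4 ≡ 0 (mod 2).
  s_4 = 1 + 0 + 1 + 1 + 1 + 0 + 1 + 1 = 6 ≡ 0 (mod 2).
s = (0, 1, 0, 0)^T — this equals column 4 of H (binary 0100), so error is at position 4.
Correct: flip bit 4 of r = 110110111001111 to get c = 110010111001111.


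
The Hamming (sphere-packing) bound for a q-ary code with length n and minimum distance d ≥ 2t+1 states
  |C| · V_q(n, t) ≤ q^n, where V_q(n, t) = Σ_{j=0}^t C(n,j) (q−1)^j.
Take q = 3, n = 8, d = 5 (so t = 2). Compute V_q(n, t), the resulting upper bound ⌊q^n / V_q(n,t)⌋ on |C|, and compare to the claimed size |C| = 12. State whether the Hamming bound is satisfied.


V_q(n, t) = 129, q^n = 6561, Hamming bound = 50, |C| = 12 ≤ bound (satisfied).

Step 1: Compute V_q(n, t) = Σ_{j=0}^2 C(n, j) (q−1)^j.
  j = 0: C(8,0)·(2)^0 = 1·1 = 1.
  j = 1: C(8,1)·(2)^1 = 8·2 = 16.
  j = 2: C(8,2)·(2)^2 = 28·4 = 112.
  V_q(n, t) = 1 + 16 + 112 = 129.
Step 2: q^n = 3^8 = 6561.
Step 3: Hamming bound ⌊q^n / V_q(n,t)⌋ = ⌊6561/129⌋ = 50.
Step 4: Compare |C| = 12 to 50: satisfied.
The claimed |C| lies below the Hamming bound.


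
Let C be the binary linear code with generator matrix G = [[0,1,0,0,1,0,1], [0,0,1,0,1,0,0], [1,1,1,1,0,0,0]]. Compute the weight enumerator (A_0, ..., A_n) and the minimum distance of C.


Weight distribution: A_0 = 1, A_2 = 1, A_3 = 3, A_4 = 2, A_5 = 1. Minimum distance d = 2.

Enumerate all 2^3 = 8 messages m ∈ F_2^3.
For each, compute codeword c = mG in F_2^7, then tally its weight.
  m = 000 → c = 0000000, weight = 0.
  m = 100 → c = 0100101, weight = 3.
  m = 010 → c = 0010100, weight = 2.
  m = 110 → c = 0110001, weight = 3.
  m = 001 → c = 1111000, weight = 4.
  m = 101 → c = 1011101, weight = 5.
  m = 011 → c = 1101100, weight = 4.
  m = 111 → c = 1001001, weight = 3.
Tally weights:
  weight 0: 1 codewords.
  weight 2: 1 codewords.
  weight 3: 3 codewords.
  weight 4: 2 codewords.
  weight 5: 1 codewords.
Minimum distance d = smallest w > 0 with A_w > 0 = 2.
Sanity: Σ A_w = 8 = 2^3 = 8 ✓.


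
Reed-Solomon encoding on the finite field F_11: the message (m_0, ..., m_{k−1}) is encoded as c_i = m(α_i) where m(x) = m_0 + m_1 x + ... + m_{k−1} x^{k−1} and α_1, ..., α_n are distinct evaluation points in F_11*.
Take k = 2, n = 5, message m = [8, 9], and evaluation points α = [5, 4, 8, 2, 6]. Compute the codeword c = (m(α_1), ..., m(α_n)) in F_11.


c = [9, 0, 3, 4, 7]

Message polynomial: m(x) = 8 + 9·x (mod 11).
For each evaluation point α_i, compute m(α_i) mod 11:
  α_1 = 5: Horner steps 9 → 9, so m(5) = 9.
  α_2 = 4: Horner steps 9 → 0, so m(4) = 0.
  α_3 = 8: Horner steps 9 → 3, so m(8) = 3.
  α_4 = 2: Horner steps 9 → 4, so m(2) = 4.
  α_5 = 6: Horner steps 9 → 7, so m(6) = 7.
Codeword c = [9, 0, 3, 4, 7] ∈ F_11^5.


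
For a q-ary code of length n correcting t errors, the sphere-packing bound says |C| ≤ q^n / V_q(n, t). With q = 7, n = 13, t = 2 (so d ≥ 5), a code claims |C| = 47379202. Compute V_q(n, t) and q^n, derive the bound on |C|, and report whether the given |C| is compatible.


V_q(n, t) = 2887, q^n = 96889010407, Hamming bound = 33560446, |C| = 47379202 > bound (violated).

Step 1: Compute V_q(n, t) = Σ_{j=0}^2 C(n, j) (q−1)^j.
  j = 0: C(13,0)·(6)^0 = 1·1 = 1.
  j = 1: C(13,1)·(6)^1 = 13·6 = 78.
  j = 2: C(13,2)·(6)^2 = 78·36 = 2808.
  V_q(n, t) = 1 + 78 + 2808 = 2887.
Step 2: q^n = 7^13 = 96889010407.
Step 3: Hamming bound ⌊q^n / V_q(n,t)⌋ = ⌊96889010407/2887⌋ = 33560446.
Step 4: Compare |C| = 47379202 to 33560446: violated.
The claimed |C| lies above the Hamming bound, so no 7-ary code of length 13 with d ≥ 5 can have 47379202 codewords.


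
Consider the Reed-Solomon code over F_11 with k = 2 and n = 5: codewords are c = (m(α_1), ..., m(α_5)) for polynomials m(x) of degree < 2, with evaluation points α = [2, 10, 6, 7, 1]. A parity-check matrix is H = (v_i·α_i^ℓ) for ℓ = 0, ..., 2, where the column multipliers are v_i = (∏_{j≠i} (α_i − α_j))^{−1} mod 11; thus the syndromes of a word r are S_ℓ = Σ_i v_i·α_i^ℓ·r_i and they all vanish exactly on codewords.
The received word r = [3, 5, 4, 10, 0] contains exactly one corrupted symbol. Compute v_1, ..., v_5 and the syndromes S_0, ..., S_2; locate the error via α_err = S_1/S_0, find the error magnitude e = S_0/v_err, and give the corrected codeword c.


S = (4, 6, 9), error at position 4, error magnitude e = 3, c = [3, 5, 4, 7, 0].

Step 1: column multipliers v_i = (∏_{j≠i}(α_i − α_j))^{−1} mod 11.
  i = 1 (α = 2): (2−10)(2−6)(2−7)(2−1) = (−8)·(−4)·(−5)·1 = −160 ≡ 5, so v_1 = 5^{−1} = 9 (mod 11).
  i = 2 (α = 10): (10−2)(10−6)(10−7)(10−1) = 8·4·3·9 = 864 ≡ 6, so v_2 = 6^{−1} = 2 (mod 11).
  i = 3 (α = 6): (6−2)(6−10)(6−7)(6−1) = 4·(−4)·(−1)·5 = 80 ≡ 3, so v_3 = 3^{−1} = 4 (mod 11).
  i = 4 (α = 7): (7−2)(7−10)(7−6)(7−1) = 5·(−3)·1·6 = −90 ≡ 9, so v_4 = 9^{−1} = 5 (mod 11).
  i = 5 (α = 1): (1−2)(1−10)(1−6)(1−7) = (−1)·(−9)·(−5)·(−6) = 270 ≡ 6, so v_5 = 6^{−1} = 2 (mod 11).
  v = [9, 2, 4, 5, 2].
Step 2: syndromes of r = [3, 5, 4, 10, 0] (all sums mod 11).
  S_0 = Σ v_i r_i = 9·3 + 2·5 + 4·4 + 5·10 + 2·0 = 103 ≡ 4.
  S_1 = Σ v_i α_i r_i = 9·2·3 + 2·10·5 + 4·6·4 + 5·7·10 + 2·1·0 = 600 ≡ 6.
  α_i^2 mod 11 = [4, 1, 3, 5, 1].
  S_2 = Σ v_i α_i^2 r_i = 9·4·3 + 2·1·5 + 4·3·4 + 5·5·10 + 2·1·0 = 416 ≡ 9.
  S = (4, 6, 9) ≠ 0, so r is not a codeword (an error is present).
Step 3: locate the error. For a single error e at position i, S_ℓ = v_i·e·α_i^ℓ, so α_err = S_1/S_0.
  S_0^{−1} = 4^{−1} = 3 (mod 11), so α_err = 6·3 = 18 ≡ 7 = α_4. Error position i = 4.
  Consistency check: S_2/S_1 = 9·2 = 18 ≡ 7 = α_err ✓ (single-error assumption holds).
Step 4: error magnitude e = S_0/v_4 = S_0·∏_{j≠4}(α_4 − α_j) = 4·9 = 36 ≡ 3 (mod 11).
Step 5: correct position 4: c_4 = r_4 − e = 10 − 3 ≡ 7 (mod 11). Hence c = [3, 5, 4, 7, 0].
  Check: interpolating c through the α_i gives m(x) = 8 + 3·x (degree < 2) with m(α_i) = c_i for every i, so c is indeed a codeword.


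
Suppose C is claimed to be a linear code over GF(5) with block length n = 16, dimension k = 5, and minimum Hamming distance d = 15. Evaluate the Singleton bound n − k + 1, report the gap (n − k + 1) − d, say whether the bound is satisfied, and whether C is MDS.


Singleton RHS = n − k + 1 = 12, slack = -3, bound violated (no such code; not MDS).

Singleton bound: d ≤ n − k + 1.
Here n = 16, k = 5, so n − k + 1 = 12.
Given d = 15, check d ≤ 12: NO.
Slack = (n − k + 1) − d = -3.
The slack is negative: d = 15 exceeds n − k + 1 = 12 by 3, so the Singleton bound is violated and no linear [16, 5, 15]_5 code can exist. In particular it is not MDS (MDS requires d = n − k + 1 exactly).
Description: the claimed parameters are [16, 5, 15]_5; such a code would be impossible (violates the Singleton bound).
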